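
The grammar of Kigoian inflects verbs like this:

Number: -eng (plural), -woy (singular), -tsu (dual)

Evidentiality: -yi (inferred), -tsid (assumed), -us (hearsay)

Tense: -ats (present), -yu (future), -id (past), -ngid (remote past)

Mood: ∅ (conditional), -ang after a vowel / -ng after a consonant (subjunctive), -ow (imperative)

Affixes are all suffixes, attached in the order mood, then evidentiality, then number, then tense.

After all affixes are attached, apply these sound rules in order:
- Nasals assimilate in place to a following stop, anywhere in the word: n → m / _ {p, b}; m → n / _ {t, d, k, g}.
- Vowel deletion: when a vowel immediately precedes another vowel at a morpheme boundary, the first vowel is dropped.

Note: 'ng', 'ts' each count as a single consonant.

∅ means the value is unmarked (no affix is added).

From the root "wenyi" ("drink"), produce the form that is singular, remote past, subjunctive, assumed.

Attach mood subjunctive -ang (after vowel 'i') → wenyiang.
Attach evidentiality assumed -tsid → wenyiangtsid.
Attach number singular -woy → wenyiangtsidwoy.
Attach tense remote past -ngid → wenyiangtsidwoyngid.
Nasal assimilation: no change.
Apply vowel deletion: wenyiangtsidwoyngid → wenyangtsidwoyngid.

wenyangtsidwoyngid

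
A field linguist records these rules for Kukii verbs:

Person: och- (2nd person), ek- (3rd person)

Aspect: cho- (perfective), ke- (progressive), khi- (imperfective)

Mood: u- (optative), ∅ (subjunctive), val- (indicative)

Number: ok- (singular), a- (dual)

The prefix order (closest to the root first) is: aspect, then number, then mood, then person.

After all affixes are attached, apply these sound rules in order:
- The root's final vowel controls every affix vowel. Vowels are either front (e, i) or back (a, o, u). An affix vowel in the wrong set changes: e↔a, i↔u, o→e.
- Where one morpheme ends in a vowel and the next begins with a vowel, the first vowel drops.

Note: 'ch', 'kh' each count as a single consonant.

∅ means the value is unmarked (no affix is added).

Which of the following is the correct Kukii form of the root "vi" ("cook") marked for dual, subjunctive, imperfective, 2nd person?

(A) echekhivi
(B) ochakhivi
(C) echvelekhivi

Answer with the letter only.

A

Attach aspect imperfective khi- → khivi.
Attach number dual a- → akhivi.
mood = subjunctive: zero marking, form stays akhivi.
Attach person 2nd person och- → ochakhivi.
Apply vowel harmony: ochakhivi → echekhivi.
Vowel deletion: no change.
So the correct form is echekhivi, option (A).
(B) ochakhivi is wrong: it fails to apply the sound rule(s).
(C) echvelekhivi is wrong: it uses indicative instead of subjunctive for mood.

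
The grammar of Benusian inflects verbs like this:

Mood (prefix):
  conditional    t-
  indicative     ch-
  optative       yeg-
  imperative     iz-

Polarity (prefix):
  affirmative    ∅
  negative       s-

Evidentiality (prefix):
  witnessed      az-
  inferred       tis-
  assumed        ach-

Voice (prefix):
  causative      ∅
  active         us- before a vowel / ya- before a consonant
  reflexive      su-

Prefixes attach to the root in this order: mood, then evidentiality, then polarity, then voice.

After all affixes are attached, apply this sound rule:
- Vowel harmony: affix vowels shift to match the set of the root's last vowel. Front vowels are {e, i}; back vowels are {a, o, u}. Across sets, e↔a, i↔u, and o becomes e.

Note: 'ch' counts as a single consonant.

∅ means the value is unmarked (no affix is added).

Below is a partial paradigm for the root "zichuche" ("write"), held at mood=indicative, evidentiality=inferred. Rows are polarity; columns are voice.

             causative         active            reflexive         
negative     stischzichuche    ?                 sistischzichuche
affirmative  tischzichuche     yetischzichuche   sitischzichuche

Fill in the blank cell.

Attach mood indicative ch- → chzichuche.
Attach evidentiality inferred tis- → tischzichuche.
Attach polarity negative s- → stischzichuche.
Attach voice active ya- (before consonant 's') → yastischzichuche.
Apply vowel harmony: yastischzichuche → yestischzichuche.

yestischzichuche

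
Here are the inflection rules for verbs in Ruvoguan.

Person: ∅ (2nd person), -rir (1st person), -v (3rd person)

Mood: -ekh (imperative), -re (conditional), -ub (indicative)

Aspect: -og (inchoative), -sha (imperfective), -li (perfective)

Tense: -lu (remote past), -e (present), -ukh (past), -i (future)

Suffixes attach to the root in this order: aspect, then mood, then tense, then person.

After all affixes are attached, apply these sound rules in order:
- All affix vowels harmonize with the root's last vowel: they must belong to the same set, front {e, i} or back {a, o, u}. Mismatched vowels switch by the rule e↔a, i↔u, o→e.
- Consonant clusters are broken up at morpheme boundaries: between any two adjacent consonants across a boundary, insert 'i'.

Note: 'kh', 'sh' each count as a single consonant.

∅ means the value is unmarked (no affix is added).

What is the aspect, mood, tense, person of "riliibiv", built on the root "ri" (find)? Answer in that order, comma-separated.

perfective, indicative, future, 3rd person

Segment: ri-li-ub-i-v.
aspect: -li → perfective.
mood: -ub → indicative.
tense: -i → future.
person: -v → 3rd person.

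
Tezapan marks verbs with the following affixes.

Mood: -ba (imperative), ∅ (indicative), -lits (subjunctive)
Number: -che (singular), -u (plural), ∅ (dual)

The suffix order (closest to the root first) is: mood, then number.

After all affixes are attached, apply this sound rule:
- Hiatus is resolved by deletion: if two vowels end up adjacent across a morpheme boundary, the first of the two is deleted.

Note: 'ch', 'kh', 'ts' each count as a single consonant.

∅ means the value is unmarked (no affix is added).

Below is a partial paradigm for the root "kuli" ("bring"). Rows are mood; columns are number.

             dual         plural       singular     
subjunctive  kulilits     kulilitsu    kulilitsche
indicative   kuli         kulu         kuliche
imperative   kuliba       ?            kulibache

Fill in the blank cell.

Attach mood imperative -ba → kuliba.
Attach number plural -u → kulibau.
Apply vowel deletion: kulibau → kulibu.

kulibu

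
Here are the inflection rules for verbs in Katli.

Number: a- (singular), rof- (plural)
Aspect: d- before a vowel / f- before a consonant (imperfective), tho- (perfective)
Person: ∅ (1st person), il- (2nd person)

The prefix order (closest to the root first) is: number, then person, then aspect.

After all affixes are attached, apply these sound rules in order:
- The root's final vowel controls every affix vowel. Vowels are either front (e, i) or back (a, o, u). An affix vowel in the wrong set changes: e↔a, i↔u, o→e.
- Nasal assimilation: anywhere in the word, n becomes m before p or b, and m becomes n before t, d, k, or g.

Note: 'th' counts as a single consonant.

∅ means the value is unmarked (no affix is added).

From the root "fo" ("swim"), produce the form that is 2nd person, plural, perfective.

thoulroffo

Attach number plural rof- → roffo.
Attach person 2nd person il- → ilroffo.
Attach aspect perfective tho- → thoilroffo.
Apply vowel harmony: thoilroffo → thoulroffo.
Nasal assimilation: no change.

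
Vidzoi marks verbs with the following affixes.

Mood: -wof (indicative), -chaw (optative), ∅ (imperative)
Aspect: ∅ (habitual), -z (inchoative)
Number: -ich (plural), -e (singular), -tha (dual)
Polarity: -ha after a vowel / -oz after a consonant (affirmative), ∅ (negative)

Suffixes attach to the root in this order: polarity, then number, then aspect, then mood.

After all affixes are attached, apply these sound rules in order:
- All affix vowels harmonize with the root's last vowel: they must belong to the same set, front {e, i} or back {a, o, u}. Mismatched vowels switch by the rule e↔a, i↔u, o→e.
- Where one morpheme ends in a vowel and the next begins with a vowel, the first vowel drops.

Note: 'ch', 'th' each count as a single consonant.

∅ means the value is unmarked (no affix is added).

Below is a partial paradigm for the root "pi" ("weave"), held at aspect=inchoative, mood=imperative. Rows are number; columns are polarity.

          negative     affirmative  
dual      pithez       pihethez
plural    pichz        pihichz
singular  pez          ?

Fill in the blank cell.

Attach polarity affirmative -ha (after vowel 'i') → piha.
Attach number singular -e → pihae.
Attach aspect inchoative -z → pihaez.
mood = imperative: zero marking, form stays pihaez.
Apply vowel harmony: pihaez → piheez.
Apply vowel deletion: piheez → pihez.

pihez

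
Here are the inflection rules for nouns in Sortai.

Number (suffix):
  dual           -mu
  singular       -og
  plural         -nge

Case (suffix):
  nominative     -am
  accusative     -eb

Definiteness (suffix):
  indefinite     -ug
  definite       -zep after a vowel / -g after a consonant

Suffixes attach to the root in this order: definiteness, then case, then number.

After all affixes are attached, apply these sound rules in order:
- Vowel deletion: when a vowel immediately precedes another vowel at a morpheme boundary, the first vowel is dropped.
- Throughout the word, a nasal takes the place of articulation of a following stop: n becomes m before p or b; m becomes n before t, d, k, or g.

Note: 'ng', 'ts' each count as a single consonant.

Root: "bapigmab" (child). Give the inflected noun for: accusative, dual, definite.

Attach definiteness definite -g (after consonant 'b') → bapigmabg.
Attach case accusative -eb → bapigmabgeb.
Attach number dual -mu → bapigmabgebmu.
Vowel deletion: no change.
Nasal assimilation: no change.

bapigmabgebmu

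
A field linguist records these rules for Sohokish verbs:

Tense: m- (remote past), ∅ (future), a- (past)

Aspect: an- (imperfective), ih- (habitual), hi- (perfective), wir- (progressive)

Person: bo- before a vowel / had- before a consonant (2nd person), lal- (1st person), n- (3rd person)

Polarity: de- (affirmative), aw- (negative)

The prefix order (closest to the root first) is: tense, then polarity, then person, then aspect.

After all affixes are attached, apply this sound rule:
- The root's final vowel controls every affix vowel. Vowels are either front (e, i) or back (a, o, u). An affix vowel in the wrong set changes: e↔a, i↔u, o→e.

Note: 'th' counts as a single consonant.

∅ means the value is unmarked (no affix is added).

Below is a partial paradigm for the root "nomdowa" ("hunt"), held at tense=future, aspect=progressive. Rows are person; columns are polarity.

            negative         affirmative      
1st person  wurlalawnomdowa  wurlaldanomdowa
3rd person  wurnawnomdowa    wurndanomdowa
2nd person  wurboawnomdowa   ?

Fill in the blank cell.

wurhaddanomdowa

tense = future: zero marking, form stays nomdowa.
Attach polarity affirmative de- → denomdowa.
Attach person 2nd person had- (before consonant 'd') → haddenomdowa.
Attach aspect progressive wir- → wirhaddenomdowa.
Apply vowel harmony: wirhaddenomdowa → wurhaddanomdowa.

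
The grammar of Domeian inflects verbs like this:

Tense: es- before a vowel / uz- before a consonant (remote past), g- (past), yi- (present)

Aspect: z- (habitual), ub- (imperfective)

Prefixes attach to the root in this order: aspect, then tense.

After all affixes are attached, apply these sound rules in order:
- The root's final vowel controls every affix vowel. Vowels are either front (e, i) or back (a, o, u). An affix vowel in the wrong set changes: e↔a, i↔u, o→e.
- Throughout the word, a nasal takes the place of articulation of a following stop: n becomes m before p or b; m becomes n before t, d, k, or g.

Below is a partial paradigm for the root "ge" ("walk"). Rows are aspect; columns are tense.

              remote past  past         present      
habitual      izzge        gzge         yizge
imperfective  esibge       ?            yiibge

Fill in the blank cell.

gibge

Attach aspect imperfective ub- → ubge.
Attach tense past g- → gubge.
Apply vowel harmony: gubge → gibge.
Nasal assimilation: no change.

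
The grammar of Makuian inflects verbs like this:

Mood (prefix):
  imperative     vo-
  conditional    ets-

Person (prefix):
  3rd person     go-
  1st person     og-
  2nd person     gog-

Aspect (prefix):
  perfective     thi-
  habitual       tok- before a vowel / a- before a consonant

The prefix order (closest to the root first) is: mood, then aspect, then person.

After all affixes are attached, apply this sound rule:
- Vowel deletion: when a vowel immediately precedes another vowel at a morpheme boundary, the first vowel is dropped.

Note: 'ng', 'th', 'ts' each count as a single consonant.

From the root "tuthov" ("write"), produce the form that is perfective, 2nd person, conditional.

Attach mood conditional ets- → etstuthov.
Attach aspect perfective thi- → thietstuthov.
Attach person 2nd person gog- → gogthietstuthov.
Apply vowel deletion: gogthietstuthov → gogthetstuthov.

gogthetstuthov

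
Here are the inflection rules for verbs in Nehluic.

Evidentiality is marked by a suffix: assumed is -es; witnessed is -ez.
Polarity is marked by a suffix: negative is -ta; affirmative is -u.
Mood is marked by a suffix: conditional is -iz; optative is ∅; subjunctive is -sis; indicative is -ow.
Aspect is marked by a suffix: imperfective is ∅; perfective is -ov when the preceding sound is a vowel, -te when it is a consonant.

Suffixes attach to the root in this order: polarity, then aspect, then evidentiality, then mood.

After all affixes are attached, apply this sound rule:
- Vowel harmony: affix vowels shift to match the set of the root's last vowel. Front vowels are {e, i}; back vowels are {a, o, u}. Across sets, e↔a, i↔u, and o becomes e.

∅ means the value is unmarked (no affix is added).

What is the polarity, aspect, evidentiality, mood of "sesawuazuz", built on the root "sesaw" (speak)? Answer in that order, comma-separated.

Segment: sesaw-u-ez-iz.
polarity: -u → affirmative.
aspect: ∅ → imperfective.
evidentiality: -ez → witnessed.
mood: -iz → conditional.

affirmative, imperfective, witnessed, conditional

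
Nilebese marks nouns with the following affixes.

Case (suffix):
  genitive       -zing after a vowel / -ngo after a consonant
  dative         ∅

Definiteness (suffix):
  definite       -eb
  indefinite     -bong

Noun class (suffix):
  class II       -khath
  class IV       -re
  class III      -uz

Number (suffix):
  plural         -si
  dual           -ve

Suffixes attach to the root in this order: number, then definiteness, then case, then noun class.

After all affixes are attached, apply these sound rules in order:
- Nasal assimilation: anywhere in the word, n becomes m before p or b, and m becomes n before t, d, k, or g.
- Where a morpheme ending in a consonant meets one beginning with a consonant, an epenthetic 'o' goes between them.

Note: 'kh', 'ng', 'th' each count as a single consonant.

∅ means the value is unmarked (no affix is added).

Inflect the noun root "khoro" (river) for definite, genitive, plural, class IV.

Attach number plural -si → khorosi.
Attach definiteness definite -eb → khorosieb.
Attach case genitive -ngo (after consonant 'b') → khorosiebngo.
Attach noun class class IV -re → khorosiebngore.
Nasal assimilation: no change.
Apply epenthesis: khorosiebngore → khorosiebongore.

khorosiebongore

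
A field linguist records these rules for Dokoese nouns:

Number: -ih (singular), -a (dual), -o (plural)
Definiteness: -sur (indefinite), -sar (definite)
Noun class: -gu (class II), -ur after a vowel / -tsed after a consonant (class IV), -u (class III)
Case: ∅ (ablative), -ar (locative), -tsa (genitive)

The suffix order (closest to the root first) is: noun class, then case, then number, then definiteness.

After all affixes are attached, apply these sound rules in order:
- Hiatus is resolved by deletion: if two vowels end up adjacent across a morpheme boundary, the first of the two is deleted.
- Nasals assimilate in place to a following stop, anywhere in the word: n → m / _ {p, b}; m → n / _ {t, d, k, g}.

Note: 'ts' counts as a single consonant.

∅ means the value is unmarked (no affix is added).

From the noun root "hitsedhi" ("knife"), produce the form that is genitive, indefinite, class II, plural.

hitsedhigutsosur

Attach noun class class II -gu → hitsedhigu.
Attach case genitive -tsa → hitsedhigutsa.
Attach number plural -o → hitsedhigutsao.
Attach definiteness indefinite -sur → hitsedhigutsaosur.
Apply vowel deletion: hitsedhigutsaosur → hitsedhigutsosur.
Nasal assimilation: no change.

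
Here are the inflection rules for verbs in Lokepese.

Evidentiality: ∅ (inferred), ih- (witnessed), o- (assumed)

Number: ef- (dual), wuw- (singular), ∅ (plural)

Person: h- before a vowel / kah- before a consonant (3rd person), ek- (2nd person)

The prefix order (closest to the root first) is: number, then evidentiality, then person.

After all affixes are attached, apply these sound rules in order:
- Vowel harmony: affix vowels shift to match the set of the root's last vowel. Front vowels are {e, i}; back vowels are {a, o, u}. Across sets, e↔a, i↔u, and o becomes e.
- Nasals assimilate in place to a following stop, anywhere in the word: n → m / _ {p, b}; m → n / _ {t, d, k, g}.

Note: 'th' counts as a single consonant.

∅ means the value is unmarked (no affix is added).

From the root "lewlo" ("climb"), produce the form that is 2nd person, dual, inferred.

akaflewlo

Attach number dual ef- → eflewlo.
evidentiality = inferred: zero marking, form stays eflewlo.
Attach person 2nd person ek- → ekeflewlo.
Apply vowel harmony: ekeflewlo → akaflewlo.
Nasal assimilation: no change.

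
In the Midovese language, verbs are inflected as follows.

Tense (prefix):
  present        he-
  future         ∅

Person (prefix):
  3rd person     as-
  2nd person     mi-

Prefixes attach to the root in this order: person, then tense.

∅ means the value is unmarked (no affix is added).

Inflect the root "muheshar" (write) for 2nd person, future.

Attach person 2nd person mi- → mimuheshar.
tense = future: zero marking, form stays mimuheshar.

mimuheshar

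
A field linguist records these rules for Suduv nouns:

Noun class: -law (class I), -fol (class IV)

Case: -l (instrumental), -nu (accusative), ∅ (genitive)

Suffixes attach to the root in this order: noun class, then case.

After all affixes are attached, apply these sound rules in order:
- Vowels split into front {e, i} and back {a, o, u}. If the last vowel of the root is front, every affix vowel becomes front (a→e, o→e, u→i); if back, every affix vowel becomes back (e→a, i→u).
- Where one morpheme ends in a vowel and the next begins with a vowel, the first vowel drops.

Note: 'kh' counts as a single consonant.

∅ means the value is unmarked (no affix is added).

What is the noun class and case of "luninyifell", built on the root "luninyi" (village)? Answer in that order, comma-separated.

class IV, instrumental

Segment: luninyi-fol-l.
noun class: -fol → class IV.
case: -l → instrumental.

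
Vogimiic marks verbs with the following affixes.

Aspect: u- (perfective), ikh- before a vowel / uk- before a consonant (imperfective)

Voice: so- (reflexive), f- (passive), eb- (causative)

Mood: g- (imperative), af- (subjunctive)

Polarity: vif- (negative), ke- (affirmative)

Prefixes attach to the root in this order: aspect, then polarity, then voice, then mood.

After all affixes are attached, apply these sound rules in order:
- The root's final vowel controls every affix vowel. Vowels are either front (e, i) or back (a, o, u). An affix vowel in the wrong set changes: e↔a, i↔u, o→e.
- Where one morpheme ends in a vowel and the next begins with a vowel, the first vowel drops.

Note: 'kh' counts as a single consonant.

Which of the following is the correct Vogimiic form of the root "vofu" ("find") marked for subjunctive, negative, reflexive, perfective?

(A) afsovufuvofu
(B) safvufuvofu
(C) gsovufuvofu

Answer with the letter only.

Attach aspect perfective u- → uvofu.
Attach polarity negative vif- → vifuvofu.
Attach voice reflexive so- → sovifuvofu.
Attach mood subjunctive af- → afsovifuvofu.
Apply vowel harmony: afsovifuvofu → afsovufuvofu.
Vowel deletion: no change.
So the correct form is afsovufuvofu, option (A).
(B) safvufuvofu is wrong: it has the affixes in the wrong order.
(C) gsovufuvofu is wrong: it uses imperative instead of subjunctive for mood.

A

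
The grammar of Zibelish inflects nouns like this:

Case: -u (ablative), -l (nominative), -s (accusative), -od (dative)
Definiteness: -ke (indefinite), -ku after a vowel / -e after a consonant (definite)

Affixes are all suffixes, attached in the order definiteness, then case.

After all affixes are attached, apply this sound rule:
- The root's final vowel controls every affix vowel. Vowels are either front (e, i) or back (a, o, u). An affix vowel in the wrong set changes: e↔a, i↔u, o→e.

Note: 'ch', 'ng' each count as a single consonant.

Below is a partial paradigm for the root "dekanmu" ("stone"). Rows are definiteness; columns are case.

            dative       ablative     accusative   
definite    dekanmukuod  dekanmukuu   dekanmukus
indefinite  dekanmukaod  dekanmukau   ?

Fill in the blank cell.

dekanmukas

Attach definiteness indefinite -ke → dekanmuke.
Attach case accusative -s → dekanmukes.
Apply vowel harmony: dekanmukes → dekanmukas.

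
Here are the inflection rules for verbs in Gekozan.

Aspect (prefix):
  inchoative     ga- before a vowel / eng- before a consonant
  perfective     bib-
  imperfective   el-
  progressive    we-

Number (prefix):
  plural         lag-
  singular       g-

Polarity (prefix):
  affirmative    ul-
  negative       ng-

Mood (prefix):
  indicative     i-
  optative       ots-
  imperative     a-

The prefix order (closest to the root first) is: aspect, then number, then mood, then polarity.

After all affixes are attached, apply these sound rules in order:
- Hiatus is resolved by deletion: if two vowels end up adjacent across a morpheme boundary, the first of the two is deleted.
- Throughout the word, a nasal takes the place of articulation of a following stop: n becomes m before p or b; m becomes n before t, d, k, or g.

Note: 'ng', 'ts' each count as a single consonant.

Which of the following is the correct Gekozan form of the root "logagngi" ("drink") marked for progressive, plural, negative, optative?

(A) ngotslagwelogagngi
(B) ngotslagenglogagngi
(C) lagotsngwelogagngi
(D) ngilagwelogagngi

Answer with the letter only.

Attach aspect progressive we- → welogagngi.
Attach number plural lag- → lagwelogagngi.
Attach mood optative ots- → otslagwelogagngi.
Attach polarity negative ng- → ngotslagwelogagngi.
Vowel deletion: no change.
Nasal assimilation: no change.
So the correct form is ngotslagwelogagngi, option (A).
(D) ngilagwelogagngi is wrong: it uses indicative instead of optative for mood.
(C) lagotsngwelogagngi is wrong: it has the affixes in the wrong order.
(B) ngotslagenglogagngi is wrong: it uses inchoative instead of progressive for aspect.

A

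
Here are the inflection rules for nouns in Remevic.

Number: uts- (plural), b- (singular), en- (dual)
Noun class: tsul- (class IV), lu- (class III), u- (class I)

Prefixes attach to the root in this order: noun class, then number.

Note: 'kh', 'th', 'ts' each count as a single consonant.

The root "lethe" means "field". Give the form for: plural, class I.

utsulethe

Attach noun class class I u- → ulethe.
Attach number plural uts- → utsulethe.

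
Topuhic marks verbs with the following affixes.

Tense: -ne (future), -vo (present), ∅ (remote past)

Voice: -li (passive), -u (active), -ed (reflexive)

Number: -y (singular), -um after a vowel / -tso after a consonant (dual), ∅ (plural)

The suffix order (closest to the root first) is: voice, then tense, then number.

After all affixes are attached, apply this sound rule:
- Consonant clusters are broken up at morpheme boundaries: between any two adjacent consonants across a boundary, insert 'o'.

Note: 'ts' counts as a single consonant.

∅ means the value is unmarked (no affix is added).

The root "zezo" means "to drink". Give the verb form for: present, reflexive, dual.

zezoedovoum

Attach voice reflexive -ed → zezoed.
Attach tense present -vo → zezoedvo.
Attach number dual -um (after vowel 'o') → zezoedvoum.
Apply epenthesis: zezoedvoum → zezoedovoum.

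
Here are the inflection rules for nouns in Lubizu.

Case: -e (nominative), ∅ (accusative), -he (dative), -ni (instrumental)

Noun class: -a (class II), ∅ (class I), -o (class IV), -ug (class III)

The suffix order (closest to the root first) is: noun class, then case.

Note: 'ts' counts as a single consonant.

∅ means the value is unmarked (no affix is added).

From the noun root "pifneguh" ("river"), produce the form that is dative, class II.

pifneguhahe

Attach noun class class II -a → pifneguha.
Attach case dative -he → pifneguhahe.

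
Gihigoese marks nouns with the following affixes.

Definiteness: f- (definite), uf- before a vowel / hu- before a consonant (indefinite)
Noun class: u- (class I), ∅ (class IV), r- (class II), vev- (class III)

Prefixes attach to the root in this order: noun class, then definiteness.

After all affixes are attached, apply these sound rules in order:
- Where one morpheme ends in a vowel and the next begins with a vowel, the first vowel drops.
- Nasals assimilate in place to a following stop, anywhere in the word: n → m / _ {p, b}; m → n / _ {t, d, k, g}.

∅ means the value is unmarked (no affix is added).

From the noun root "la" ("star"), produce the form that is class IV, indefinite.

hula

noun class = class IV: zero marking, form stays la.
Attach definiteness indefinite hu- (before consonant 'l') → hula.
Vowel deletion: no change.
Nasal assimilation: no change.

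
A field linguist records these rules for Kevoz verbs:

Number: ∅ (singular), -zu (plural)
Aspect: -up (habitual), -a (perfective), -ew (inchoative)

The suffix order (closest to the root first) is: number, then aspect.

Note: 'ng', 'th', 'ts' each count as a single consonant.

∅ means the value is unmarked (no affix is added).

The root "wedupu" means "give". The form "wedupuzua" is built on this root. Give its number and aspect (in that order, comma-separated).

Segment: wedupu-zu-a.
number: -zu → plural.
aspect: -a → perfective.

plural, perfective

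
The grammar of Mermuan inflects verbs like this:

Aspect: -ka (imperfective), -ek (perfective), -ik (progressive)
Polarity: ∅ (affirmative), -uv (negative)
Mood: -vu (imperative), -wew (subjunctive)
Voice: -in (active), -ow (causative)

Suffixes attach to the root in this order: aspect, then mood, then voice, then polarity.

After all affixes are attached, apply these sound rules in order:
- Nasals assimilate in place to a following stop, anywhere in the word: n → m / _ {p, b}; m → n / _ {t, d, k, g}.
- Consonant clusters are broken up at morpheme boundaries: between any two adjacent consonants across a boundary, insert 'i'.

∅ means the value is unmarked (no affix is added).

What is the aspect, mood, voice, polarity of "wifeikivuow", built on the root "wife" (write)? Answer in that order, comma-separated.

Segment: wife-ik-vu-ow.
aspect: -ik → progressive.
mood: -vu → imperative.
voice: -ow → causative.
polarity: ∅ → affirmative.

progressive, imperative, causative, affirmative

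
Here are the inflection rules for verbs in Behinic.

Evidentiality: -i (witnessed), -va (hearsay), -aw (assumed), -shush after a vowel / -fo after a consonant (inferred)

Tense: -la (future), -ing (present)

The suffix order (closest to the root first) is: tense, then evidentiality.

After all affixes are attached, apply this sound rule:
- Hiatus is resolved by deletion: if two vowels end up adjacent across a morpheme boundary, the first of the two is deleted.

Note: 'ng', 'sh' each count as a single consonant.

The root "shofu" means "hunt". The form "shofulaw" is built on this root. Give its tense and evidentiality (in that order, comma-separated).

Segment: shofu-la-aw.
tense: -la → future.
evidentiality: -aw → assumed.

future, assumed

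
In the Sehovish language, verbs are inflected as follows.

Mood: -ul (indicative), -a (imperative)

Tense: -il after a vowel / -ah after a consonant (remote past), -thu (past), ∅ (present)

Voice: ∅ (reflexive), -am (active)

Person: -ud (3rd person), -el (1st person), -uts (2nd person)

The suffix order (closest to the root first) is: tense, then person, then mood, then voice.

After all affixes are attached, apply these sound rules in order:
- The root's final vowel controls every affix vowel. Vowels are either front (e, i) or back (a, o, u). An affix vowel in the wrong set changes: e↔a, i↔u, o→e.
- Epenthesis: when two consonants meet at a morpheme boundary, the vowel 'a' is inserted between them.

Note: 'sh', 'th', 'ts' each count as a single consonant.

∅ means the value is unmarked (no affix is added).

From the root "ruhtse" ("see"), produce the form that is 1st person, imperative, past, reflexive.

ruhtsethiele

Attach tense past -thu → ruhtsethu.
Attach person 1st person -el → ruhtsethuel.
Attach mood imperative -a → ruhtsethuela.
voice = reflexive: zero marking, form stays ruhtsethuela.
Apply vowel harmony: ruhtsethuela → ruhtsethiele.
Epenthesis: no change.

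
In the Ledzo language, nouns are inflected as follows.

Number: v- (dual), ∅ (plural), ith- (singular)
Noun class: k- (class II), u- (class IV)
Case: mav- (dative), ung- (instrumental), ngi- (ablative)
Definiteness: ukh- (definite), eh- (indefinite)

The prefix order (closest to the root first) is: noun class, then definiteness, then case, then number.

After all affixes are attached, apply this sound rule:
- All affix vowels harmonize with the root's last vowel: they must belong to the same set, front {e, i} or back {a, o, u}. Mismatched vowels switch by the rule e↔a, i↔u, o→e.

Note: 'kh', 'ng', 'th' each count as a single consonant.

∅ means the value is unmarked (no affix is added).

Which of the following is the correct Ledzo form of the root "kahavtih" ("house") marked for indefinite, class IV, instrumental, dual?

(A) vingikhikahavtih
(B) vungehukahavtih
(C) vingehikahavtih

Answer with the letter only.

Attach noun class class IV u- → ukahavtih.
Attach definiteness indefinite eh- → ehukahavtih.
Attach case instrumental ung- → ungehukahavtih.
Attach number dual v- → vungehukahavtih.
Apply vowel harmony: vungehukahavtih → vingehikahavtih.
So the correct form is vingehikahavtih, option (C).
(B) vungehukahavtih is wrong: it fails to apply the sound rule(s).
(A) vingikhikahavtih is wrong: it uses definite instead of indefinite for definiteness.

C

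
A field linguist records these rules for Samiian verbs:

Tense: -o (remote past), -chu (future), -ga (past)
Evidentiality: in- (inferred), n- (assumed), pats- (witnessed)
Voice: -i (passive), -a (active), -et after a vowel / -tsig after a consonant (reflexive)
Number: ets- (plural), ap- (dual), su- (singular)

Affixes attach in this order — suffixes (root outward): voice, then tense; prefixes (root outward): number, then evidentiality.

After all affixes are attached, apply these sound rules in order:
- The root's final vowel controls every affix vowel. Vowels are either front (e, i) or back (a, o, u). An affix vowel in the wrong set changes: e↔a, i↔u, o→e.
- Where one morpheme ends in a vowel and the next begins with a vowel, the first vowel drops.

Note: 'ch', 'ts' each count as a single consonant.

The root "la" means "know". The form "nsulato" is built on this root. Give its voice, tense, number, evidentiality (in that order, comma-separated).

Segment: n-su-la-et-o.
voice: -et/tsig → reflexive.
tense: -o → remote past.
number: su- → singular.
evidentiality: n- → assumed.

reflexive, remote past, singular, assumed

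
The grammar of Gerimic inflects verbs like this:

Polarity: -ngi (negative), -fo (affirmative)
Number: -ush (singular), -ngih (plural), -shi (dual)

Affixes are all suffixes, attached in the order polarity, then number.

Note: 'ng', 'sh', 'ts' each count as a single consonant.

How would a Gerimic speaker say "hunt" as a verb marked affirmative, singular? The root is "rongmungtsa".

Attach polarity affirmative -fo → rongmungtsafo.
Attach number singular -ush → rongmungtsafoush.

rongmungtsafoush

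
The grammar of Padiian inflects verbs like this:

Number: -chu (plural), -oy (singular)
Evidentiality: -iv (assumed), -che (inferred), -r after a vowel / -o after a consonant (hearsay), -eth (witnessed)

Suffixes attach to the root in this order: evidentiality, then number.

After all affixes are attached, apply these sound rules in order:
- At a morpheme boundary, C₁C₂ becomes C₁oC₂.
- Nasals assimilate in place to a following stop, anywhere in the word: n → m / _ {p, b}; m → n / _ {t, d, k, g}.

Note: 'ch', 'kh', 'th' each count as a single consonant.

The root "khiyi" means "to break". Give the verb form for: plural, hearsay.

khiyirochu

Attach evidentiality hearsay -r (after vowel 'i') → khiyir.
Attach number plural -chu → khiyirchu.
Apply epenthesis: khiyirchu → khiyirochu.
Nasal assimilation: no change.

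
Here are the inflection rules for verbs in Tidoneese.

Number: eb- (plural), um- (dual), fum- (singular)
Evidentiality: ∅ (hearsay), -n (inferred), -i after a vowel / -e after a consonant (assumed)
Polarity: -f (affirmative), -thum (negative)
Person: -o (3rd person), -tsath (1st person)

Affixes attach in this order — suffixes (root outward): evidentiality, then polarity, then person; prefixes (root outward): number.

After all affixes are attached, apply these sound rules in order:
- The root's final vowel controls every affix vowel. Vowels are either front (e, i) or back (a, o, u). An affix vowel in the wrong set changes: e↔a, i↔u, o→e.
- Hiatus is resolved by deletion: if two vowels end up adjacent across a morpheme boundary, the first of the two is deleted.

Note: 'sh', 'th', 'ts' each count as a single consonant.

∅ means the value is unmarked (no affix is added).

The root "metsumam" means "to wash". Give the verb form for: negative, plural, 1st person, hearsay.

abmetsumamthumtsath

Attach number plural eb- → ebmetsumam.
evidentiality = hearsay: zero marking, form stays ebmetsumam.
Attach polarity negative -thum → ebmetsumamthum.
Attach person 1st person -tsath → ebmetsumamthumtsath.
Apply vowel harmony: ebmetsumamthumtsath → abmetsumamthumtsath.
Vowel deletion: no change.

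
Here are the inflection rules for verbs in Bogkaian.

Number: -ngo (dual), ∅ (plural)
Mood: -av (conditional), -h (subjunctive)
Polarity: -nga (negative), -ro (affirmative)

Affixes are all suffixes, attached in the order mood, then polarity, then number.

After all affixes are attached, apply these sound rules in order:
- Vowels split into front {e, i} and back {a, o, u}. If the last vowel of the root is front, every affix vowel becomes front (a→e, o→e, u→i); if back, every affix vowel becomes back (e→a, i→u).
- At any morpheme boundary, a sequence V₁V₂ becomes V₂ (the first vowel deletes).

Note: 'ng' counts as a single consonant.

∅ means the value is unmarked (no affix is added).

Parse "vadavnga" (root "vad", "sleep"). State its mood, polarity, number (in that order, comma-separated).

Segment: vad-av-nga.
mood: -av → conditional.
polarity: -nga → negative.
number: ∅ → plural.

conditional, negative, plural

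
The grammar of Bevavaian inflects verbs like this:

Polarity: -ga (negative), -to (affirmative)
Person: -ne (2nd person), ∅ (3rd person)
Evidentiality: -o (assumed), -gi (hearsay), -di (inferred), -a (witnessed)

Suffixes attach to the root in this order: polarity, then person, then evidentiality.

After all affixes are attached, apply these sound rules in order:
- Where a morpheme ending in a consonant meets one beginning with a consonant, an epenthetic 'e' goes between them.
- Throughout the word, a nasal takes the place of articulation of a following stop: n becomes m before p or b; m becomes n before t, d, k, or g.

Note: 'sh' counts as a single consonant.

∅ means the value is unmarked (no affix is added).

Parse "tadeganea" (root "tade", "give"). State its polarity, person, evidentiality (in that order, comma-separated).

negative, 2nd person, witnessed

Segment: tade-ga-ne-a.
polarity: -ga → negative.
person: -ne → 2nd person.
evidentiality: -a → witnessed.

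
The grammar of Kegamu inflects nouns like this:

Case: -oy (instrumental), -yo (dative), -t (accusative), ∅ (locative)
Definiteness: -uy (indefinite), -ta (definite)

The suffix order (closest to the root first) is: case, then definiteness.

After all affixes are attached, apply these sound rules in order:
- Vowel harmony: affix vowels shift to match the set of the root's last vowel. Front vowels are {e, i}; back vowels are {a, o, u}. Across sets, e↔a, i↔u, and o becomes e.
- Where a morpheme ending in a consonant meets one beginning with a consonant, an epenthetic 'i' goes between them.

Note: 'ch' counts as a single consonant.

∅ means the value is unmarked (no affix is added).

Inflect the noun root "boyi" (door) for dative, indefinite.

Attach case dative -yo → boyiyo.
Attach definiteness indefinite -uy → boyiyouy.
Apply vowel harmony: boyiyouy → boyiyeiy.
Epenthesis: no change.

boyiyeiy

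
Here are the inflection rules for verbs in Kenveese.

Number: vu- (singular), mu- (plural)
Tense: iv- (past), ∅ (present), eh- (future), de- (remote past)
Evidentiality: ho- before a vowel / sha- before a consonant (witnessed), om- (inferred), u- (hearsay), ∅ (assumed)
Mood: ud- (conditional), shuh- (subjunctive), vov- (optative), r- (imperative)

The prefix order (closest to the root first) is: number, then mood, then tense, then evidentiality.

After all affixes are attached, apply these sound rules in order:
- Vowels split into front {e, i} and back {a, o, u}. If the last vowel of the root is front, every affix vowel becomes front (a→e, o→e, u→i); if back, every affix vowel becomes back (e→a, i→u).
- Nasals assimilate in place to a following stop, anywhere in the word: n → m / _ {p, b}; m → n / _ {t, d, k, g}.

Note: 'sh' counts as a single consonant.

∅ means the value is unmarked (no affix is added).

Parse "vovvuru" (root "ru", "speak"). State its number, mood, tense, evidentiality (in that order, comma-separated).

singular, optative, present, assumed

Segment: vov-vu-ru.
number: vu- → singular.
mood: vov- → optative.
tense: ∅ → present.
evidentiality: ∅ → assumed.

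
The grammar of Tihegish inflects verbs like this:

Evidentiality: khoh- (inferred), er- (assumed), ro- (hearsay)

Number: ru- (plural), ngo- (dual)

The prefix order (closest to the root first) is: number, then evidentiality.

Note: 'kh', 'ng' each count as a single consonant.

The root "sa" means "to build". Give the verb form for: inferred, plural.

Attach number plural ru- → rusa.
Attach evidentiality inferred khoh- → khohrusa.

khohrusa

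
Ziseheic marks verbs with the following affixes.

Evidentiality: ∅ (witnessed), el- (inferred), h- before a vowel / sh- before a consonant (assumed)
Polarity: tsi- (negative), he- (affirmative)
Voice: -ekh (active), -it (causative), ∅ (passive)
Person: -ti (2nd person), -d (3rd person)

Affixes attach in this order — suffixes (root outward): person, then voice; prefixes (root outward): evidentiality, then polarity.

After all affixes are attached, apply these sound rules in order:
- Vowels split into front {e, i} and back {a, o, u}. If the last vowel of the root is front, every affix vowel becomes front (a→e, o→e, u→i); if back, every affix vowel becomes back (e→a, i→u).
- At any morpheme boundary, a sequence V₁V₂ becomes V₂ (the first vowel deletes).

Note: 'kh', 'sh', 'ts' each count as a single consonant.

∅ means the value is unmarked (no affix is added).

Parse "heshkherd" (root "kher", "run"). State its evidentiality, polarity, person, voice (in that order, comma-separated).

assumed, affirmative, 3rd person, passive

Segment: he-sh-kher-d.
evidentiality: h/sh- → assumed.
polarity: he- → affirmative.
person: -d → 3rd person.
voice: ∅ → passive.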